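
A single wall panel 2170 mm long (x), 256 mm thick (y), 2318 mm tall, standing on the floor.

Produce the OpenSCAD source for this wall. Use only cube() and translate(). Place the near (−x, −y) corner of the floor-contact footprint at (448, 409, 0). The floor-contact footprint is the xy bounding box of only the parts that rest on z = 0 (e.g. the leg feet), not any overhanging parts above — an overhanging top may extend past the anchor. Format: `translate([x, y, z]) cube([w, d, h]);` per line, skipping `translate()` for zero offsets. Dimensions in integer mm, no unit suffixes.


translate([448, 409, 0]) cube([2170, 256, 2318]);


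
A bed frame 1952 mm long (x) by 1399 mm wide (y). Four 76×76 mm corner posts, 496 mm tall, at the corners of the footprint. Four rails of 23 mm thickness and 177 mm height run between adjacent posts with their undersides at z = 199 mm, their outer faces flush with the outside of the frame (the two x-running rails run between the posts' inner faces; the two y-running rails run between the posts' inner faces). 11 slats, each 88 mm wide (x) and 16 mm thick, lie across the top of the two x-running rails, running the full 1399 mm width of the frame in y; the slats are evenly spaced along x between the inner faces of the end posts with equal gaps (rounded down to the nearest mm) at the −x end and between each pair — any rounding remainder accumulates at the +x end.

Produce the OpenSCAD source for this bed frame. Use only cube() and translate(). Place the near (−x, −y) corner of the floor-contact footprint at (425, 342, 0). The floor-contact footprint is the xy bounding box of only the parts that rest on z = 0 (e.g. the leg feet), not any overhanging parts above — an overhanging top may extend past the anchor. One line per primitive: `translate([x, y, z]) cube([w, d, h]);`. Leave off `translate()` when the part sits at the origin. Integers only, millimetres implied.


translate([425, 342, 0]) cube([76, 76, 496]);
translate([425, 1665, 0]) cube([76, 76, 496]);
translate([2301, 342, 0]) cube([76, 76, 496]);
translate([2301, 1665, 0]) cube([76, 76, 496]);
translate([501, 342, 199]) cube([1800, 23, 177]);
translate([501, 1718, 199]) cube([1800, 23, 177]);
translate([425, 418, 199]) cube([23, 1247, 177]);
translate([2354, 418, 199]) cube([23, 1247, 177]);
translate([570, 342, 376]) cube([88, 1399, 16]);
translate([727, 342, 376]) cube([88, 1399, 16]);
translate([884, 342, 376]) cube([88, 1399, 16]);
translate([1041, 342, 376]) cube([88, 1399, 16]);
translate([1198, 342, 376]) cube([88, 1399, 16]);
translate([1355, 342, 376]) cube([88, 1399, 16]);
translate([1512, 342, 376]) cube([88, 1399, 16]);
translate([1669, 342, 376]) cube([88, 1399, 16]);
translate([1826, 342, 376]) cube([88, 1399, 16]);
translate([1983, 342, 376]) cube([88, 1399, 16]);
translate([2140, 342, 376]) cube([88, 1399, 16]);


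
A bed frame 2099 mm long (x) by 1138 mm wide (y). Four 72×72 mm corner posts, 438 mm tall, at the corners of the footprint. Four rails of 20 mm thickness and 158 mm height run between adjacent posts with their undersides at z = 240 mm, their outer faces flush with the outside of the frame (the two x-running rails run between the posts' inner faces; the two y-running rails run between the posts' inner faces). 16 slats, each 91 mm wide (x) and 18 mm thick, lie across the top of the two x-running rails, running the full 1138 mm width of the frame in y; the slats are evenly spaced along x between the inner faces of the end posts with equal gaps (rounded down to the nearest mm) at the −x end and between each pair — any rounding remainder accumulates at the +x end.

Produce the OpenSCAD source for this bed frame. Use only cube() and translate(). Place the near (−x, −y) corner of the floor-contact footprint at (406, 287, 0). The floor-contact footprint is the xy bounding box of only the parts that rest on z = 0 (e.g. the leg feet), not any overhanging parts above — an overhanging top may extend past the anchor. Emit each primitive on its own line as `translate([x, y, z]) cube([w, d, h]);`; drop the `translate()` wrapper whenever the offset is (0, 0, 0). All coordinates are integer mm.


translate([406, 287, 0]) cube([72, 72, 438]);
translate([406, 1353, 0]) cube([72, 72, 438]);
translate([2433, 287, 0]) cube([72, 72, 438]);
translate([2433, 1353, 0]) cube([72, 72, 438]);
translate([478, 287, 240]) cube([1955, 20, 158]);
translate([478, 1405, 240]) cube([1955, 20, 158]);
translate([406, 359, 240]) cube([20, 994, 158]);
translate([2485, 359, 240]) cube([20, 994, 158]);
translate([507, 287, 398]) cube([91, 1138, 18]);
translate([627, 287, 398]) cube([91, 1138, 18]);
translate([747, 287, 398]) cube([91, 1138, 18]);
translate([867, 287, 398]) cube([91, 1138, 18]);
translate([987, 287, 398]) cube([91, 1138, 18]);
translate([1107, 287, 398]) cube([91, 1138, 18]);
translate([1227, 287, 398]) cube([91, 1138, 18]);
translate([1347, 287, 398]) cube([91, 1138, 18]);
translate([1467, 287, 398]) cube([91, 1138, 18]);
translate([1587, 287, 398]) cube([91, 1138, 18]);
translate([1707, 287, 398]) cube([91, 1138, 18]);
translate([1827, 287, 398]) cube([91, 1138, 18]);
translate([1947, 287, 398]) cube([91, 1138, 18]);
translate([2067, 287, 398]) cube([91, 1138, 18]);
translate([2187, 287, 398]) cube([91, 1138, 18]);
translate([2307, 287, 398]) cube([91, 1138, 18]);


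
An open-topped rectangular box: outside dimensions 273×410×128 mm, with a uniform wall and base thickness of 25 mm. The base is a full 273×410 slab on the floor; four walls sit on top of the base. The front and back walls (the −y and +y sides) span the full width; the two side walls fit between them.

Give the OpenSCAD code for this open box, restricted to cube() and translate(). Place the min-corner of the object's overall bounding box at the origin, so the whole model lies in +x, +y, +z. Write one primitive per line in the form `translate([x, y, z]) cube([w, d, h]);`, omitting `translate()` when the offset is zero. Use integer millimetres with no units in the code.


cube([273, 410, 25]);
translate([0, 0, 25]) cube([273, 25, 103]);
translate([0, 385, 25]) cube([273, 25, 103]);
translate([0, 25, 25]) cube([25, 360, 103]);
translate([248, 25, 25]) cube([25, 360, 103]);


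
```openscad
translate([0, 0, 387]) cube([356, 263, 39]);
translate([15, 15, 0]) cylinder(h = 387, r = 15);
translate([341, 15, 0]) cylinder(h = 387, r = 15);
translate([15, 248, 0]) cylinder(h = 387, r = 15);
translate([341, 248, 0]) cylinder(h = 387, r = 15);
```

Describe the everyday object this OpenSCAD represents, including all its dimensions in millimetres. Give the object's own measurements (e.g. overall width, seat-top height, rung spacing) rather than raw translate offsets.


A simple wooden stool: a rectangular seat 356 mm (x) by 263 mm (y), 39 mm thick, top face at z = 426 mm, on four round legs, each 30 mm in diameter. The legs rest on z = 0, each leg's axis is inset half a diameter from the nearest pair of seat edges (so the leg's bounding box is flush with the corner).


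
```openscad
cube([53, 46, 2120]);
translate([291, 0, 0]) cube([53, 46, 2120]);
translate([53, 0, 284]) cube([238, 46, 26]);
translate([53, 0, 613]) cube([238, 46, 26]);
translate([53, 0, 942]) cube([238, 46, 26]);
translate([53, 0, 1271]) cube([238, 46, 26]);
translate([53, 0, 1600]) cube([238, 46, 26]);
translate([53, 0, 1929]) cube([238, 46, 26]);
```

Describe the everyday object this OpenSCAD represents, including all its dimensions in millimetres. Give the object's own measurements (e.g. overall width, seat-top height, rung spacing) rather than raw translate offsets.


A straight ladder. Two 53×46 mm vertical rails, 2120 mm tall, stand 344 mm apart (outside-to-outside) with their front faces coplanar on the −y side. 6 rungs, each 46 mm deep and 26 mm tall, span between the inner faces of the rails, front faces flush with the rails. The lowest rung's underside is at z = 284 mm and rungs are spaced 329 mm apart (underside to underside).


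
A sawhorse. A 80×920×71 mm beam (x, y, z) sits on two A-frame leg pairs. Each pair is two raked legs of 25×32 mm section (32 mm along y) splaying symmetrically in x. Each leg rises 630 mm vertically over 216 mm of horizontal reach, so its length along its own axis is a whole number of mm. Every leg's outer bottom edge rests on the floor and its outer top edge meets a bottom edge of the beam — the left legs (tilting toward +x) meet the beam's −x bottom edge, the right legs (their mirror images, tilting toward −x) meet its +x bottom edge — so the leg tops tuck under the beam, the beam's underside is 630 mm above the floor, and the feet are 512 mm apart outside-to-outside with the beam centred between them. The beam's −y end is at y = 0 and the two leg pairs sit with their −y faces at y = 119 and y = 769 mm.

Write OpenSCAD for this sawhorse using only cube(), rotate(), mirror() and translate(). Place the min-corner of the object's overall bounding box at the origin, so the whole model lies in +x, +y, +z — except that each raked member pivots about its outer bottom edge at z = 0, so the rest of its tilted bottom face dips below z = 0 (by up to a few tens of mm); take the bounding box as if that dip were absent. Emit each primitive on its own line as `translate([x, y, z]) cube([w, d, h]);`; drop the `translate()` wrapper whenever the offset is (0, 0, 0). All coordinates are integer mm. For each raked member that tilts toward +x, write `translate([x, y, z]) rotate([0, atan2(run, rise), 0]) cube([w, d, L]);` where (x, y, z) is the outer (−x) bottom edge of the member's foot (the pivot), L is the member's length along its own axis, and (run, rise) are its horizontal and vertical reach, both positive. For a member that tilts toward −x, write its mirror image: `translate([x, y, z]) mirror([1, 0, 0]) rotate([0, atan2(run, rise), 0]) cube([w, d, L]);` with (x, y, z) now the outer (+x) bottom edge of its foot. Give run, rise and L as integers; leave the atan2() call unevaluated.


translate([216, 0, 630]) cube([80, 920, 71]);
translate([0, 119, 0]) rotate([0, atan2(216, 630), 0]) cube([25, 32, 666]);
translate([512, 119, 0]) mirror([1, 0, 0]) rotate([0, atan2(216, 630), 0]) cube([25, 32, 666]);
translate([0, 769, 0]) rotate([0, atan2(216, 630), 0]) cube([25, 32, 666]);
translate([512, 769, 0]) mirror([1, 0, 0]) rotate([0, atan2(216, 630), 0]) cube([25, 32, 666]);


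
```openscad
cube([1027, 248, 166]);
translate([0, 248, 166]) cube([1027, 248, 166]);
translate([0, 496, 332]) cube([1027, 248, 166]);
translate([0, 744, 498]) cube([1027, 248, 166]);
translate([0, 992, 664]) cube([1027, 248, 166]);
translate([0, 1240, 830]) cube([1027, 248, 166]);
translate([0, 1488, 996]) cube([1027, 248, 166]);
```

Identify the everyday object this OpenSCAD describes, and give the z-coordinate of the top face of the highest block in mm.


A staircase. The total rise is 1162 mm.

7 identical blocks, each offset up and back from the previous — a staircase. Each step is 166 mm tall and there are 7 of them, so the total rise is 7 × 166 = 1162 mm.


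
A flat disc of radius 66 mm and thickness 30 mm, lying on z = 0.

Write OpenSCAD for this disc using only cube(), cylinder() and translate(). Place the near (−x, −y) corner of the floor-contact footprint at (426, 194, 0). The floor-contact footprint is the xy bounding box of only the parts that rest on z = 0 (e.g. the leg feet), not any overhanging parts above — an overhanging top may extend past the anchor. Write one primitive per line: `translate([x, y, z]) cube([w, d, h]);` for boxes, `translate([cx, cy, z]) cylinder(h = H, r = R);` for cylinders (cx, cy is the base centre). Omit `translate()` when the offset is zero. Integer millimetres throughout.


translate([492, 260, 0]) cylinder(h = 30, r = 66);


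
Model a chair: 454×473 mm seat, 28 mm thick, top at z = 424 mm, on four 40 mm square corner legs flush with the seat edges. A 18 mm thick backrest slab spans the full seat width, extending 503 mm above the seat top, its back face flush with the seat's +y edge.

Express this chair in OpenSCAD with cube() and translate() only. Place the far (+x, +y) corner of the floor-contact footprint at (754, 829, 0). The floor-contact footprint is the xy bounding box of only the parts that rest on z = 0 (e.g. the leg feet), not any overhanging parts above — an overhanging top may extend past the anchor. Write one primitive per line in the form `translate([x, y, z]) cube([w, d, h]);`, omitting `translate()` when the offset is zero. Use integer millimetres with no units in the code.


// leg_h = 424 - 28 = 396
translate([300, 356, 396]) cube([454, 473, 28]);
translate([300, 356, 0]) cube([40, 40, 396]);
translate([714, 356, 0]) cube([40, 40, 396]);
translate([300, 789, 0]) cube([40, 40, 396]);
translate([714, 789, 0]) cube([40, 40, 396]);
translate([300, 811, 424]) cube([454, 18, 503]);


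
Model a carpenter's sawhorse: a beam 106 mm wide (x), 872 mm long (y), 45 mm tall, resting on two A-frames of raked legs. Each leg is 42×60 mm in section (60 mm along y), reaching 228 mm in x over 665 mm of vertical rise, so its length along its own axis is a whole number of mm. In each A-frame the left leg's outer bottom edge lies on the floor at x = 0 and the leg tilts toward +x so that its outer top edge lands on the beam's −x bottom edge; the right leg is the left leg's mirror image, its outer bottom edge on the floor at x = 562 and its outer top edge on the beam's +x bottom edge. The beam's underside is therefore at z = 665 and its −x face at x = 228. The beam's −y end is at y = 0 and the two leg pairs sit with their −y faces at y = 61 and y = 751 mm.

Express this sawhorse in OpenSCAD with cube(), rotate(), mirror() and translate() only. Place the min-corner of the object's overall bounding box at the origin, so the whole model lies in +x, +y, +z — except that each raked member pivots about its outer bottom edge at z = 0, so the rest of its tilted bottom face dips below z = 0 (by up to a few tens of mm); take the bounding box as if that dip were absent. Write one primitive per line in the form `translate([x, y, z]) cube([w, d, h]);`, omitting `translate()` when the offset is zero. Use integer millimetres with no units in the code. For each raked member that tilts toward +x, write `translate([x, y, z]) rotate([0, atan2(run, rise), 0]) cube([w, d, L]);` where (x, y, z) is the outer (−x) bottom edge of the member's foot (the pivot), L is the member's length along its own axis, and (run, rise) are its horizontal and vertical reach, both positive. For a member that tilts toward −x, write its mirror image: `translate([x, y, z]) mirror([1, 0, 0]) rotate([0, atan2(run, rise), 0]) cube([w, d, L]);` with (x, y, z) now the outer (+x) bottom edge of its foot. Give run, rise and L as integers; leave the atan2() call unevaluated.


// leg length = √(228² + 665²) = 703
// right-leg outer foot x = 2·228 + 106 = 562
// beam min-corner = (228, 0, 665)
translate([228, 0, 665]) cube([106, 872, 45]);
translate([0, 61, 0]) rotate([0, atan2(228, 665), 0]) cube([42, 60, 703]);
translate([562, 61, 0]) mirror([1, 0, 0]) rotate([0, atan2(228, 665), 0]) cube([42, 60, 703]);
translate([0, 751, 0]) rotate([0, atan2(228, 665), 0]) cube([42, 60, 703]);
translate([562, 751, 0]) mirror([1, 0, 0]) rotate([0, atan2(228, 665), 0]) cube([42, 60, 703]);


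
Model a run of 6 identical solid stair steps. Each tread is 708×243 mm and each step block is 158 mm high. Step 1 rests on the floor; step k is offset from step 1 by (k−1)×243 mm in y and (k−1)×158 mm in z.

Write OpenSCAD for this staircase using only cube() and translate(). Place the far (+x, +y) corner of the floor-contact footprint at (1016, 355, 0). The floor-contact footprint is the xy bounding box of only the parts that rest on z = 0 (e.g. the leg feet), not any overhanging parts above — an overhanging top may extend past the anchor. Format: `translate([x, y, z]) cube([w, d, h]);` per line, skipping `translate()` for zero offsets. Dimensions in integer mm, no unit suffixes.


translate([308, 112, 0]) cube([708, 243, 158]);
translate([308, 355, 158]) cube([708, 243, 158]);
translate([308, 598, 316]) cube([708, 243, 158]);
translate([308, 841, 474]) cube([708, 243, 158]);
translate([308, 1084, 632]) cube([708, 243, 158]);
translate([308, 1327, 790]) cube([708, 243, 158]);


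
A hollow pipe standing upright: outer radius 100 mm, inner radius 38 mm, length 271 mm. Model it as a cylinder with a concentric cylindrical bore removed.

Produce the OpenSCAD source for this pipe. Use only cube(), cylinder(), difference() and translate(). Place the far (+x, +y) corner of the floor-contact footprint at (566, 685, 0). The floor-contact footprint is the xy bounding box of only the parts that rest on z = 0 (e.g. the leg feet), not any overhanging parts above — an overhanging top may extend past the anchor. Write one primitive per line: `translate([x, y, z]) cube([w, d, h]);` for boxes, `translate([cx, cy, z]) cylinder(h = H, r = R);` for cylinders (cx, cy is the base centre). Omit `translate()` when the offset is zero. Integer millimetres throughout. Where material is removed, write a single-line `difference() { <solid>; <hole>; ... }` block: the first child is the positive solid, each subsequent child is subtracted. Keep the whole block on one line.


difference() { translate([466, 585, 0]) cylinder(h = 271, r = 100); translate([466, 585, 0]) cylinder(h = 271, r = 38); }


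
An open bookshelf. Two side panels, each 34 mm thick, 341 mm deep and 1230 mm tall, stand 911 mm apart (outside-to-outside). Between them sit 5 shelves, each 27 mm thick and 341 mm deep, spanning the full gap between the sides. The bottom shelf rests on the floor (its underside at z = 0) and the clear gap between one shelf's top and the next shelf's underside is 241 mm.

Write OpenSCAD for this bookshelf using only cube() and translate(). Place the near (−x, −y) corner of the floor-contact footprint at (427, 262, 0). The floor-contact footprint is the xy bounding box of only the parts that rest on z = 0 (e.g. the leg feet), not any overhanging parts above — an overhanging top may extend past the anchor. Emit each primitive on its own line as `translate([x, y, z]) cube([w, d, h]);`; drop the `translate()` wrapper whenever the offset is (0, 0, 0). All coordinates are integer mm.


translate([427, 262, 0]) cube([34, 341, 1230]);
translate([1304, 262, 0]) cube([34, 341, 1230]);
translate([461, 262, 0]) cube([843, 341, 27]);
translate([461, 262, 268]) cube([843, 341, 27]);
translate([461, 262, 536]) cube([843, 341, 27]);
translate([461, 262, 804]) cube([843, 341, 27]);
translate([461, 262, 1072]) cube([843, 341, 27]);


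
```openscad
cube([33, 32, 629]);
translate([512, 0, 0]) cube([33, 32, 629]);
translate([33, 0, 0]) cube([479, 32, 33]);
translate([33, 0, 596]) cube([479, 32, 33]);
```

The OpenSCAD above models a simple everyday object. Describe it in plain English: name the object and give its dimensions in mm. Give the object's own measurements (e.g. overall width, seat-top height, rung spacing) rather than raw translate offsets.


A rectangular picture frame lying in the x–z plane (depth along y). The opening is 479 mm wide (x) by 563 mm tall (z), surrounded by a border 33 mm wide on all four sides. The frame is 32 mm deep and is made of two full-height vertical stiles with two horizontal rails fitted between them.


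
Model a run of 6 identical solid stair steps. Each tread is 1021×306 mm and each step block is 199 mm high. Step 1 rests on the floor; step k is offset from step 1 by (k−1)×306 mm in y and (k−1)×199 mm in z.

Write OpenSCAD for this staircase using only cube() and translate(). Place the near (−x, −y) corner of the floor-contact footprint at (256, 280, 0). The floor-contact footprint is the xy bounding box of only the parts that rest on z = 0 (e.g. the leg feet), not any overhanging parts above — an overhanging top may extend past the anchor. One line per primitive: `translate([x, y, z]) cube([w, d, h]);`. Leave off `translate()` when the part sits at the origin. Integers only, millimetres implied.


translate([256, 280, 0]) cube([1021, 306, 199]);
translate([256, 586, 199]) cube([1021, 306, 199]);
translate([256, 892, 398]) cube([1021, 306, 199]);
translate([256, 1198, 597]) cube([1021, 306, 199]);
translate([256, 1504, 796]) cube([1021, 306, 199]);
translate([256, 1810, 995]) cube([1021, 306, 199]);


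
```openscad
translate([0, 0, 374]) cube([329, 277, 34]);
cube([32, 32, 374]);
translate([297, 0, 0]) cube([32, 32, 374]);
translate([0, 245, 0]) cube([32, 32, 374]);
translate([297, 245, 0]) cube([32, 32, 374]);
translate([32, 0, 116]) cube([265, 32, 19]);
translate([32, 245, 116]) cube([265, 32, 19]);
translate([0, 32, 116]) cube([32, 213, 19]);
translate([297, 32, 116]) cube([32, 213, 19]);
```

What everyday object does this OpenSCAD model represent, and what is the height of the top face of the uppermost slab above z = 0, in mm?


A stool. The seat height is 408 mm.

A 329×277×34 slab at z = 374 on four corner posts — a stool. The seat top is 374 + 34 = 408 mm.


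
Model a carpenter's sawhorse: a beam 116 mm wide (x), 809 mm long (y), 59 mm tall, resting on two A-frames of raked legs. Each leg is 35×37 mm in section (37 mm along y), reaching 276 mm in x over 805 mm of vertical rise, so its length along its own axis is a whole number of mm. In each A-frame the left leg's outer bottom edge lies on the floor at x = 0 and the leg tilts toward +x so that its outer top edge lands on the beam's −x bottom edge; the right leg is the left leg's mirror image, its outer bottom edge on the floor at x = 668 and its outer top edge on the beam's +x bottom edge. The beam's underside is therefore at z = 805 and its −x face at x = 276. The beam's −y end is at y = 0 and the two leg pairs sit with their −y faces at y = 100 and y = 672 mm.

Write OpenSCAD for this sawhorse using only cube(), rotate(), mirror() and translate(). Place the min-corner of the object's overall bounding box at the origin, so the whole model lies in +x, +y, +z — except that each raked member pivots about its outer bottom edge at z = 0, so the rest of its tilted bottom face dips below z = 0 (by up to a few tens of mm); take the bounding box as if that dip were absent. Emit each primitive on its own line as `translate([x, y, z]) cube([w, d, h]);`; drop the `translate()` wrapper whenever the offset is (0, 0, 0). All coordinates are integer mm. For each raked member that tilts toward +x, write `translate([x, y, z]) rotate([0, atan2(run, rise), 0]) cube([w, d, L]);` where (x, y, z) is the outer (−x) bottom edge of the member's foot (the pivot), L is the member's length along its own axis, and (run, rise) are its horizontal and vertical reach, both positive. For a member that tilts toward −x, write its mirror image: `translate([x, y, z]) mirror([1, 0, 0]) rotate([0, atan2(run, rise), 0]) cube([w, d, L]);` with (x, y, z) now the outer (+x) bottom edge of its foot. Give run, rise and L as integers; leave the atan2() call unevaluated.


translate([276, 0, 805]) cube([116, 809, 59]);
translate([0, 100, 0]) rotate([0, atan2(276, 805), 0]) cube([35, 37, 851]);
translate([668, 100, 0]) mirror([1, 0, 0]) rotate([0, atan2(276, 805), 0]) cube([35, 37, 851]);
translate([0, 672, 0]) rotate([0, atan2(276, 805), 0]) cube([35, 37, 851]);
translate([668, 672, 0]) mirror([1, 0, 0]) rotate([0, atan2(276, 805), 0]) cube([35, 37, 851]);


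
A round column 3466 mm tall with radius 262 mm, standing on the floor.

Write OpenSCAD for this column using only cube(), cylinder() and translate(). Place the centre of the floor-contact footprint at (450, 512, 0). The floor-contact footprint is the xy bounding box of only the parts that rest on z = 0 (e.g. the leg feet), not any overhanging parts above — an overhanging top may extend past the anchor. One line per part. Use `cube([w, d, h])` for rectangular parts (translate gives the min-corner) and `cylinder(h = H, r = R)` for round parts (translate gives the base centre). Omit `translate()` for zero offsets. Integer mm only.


translate([450, 512, 0]) cylinder(h = 3466, r = 262);


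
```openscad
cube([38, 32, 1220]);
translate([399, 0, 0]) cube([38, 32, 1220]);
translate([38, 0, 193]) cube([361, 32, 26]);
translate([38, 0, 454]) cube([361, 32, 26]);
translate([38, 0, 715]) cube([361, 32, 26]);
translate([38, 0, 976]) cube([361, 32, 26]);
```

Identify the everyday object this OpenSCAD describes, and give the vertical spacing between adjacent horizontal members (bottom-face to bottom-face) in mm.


A ladder. The rung spacing is 261 mm.

Two tall 38×32 posts with 4 short bars between them — a ladder. Adjacent rungs sit at z = 193 and z = 454, so the spacing is 454 − 193 = 261 mm.


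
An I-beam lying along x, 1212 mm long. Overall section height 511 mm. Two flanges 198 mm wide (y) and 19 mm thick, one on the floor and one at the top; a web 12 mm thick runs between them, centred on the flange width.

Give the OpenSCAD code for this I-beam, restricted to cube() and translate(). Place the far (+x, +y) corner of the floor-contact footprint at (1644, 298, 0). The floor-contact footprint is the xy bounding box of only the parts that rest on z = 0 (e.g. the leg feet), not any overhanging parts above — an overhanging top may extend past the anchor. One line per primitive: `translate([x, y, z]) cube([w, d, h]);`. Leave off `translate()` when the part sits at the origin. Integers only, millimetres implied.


translate([432, 100, 0]) cube([1212, 198, 19]);
translate([432, 193, 19]) cube([1212, 12, 473]);
translate([432, 100, 492]) cube([1212, 198, 19]);


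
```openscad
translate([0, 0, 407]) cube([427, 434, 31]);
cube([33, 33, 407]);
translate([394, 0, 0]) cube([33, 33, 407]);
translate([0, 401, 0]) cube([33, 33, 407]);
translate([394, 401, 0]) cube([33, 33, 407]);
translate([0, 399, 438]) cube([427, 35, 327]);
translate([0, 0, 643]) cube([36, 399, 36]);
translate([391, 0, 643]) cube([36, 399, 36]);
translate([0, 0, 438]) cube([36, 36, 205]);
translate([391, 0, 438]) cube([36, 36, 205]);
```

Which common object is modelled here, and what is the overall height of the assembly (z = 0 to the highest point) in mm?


A chair. The overall height is 765 mm.

A slab on four corner posts with a tall panel at the back — a chair. The seat slab sits at z = 407 with thickness 31, and the 327 mm backrest starts at the seat top, so the overall height is 407 + 31 + 327 = 765 mm.


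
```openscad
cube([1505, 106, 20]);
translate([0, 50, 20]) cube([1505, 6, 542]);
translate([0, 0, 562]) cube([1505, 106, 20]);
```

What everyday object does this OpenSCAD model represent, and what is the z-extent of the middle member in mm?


An I-beam. The web height is 542 mm.

Two wide flanges with a thin centred web — an I-beam. Overall 582 mm minus two 20 mm flanges gives a web of 582 − 2·20 = 542 mm.


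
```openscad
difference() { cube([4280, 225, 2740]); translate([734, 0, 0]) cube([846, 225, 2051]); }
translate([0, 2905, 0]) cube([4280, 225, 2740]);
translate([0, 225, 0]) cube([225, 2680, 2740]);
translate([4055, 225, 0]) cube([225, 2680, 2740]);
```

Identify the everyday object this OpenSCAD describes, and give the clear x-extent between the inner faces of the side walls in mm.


A single room. The interior width is 3830 mm.

Four walls enclosing a rectangle with a door in the front wall — a room. Outside width 4280 minus two 225 mm walls gives 3830 mm.


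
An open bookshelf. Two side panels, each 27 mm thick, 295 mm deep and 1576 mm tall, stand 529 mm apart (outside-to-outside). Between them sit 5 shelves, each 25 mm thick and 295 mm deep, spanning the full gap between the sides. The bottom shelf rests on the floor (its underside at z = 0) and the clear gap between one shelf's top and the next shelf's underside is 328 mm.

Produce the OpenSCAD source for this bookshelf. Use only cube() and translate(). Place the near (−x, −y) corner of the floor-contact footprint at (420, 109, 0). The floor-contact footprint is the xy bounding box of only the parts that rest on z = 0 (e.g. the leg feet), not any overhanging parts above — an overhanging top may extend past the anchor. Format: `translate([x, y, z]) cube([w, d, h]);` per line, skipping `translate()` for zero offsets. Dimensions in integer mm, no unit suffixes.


translate([420, 109, 0]) cube([27, 295, 1576]);
translate([922, 109, 0]) cube([27, 295, 1576]);
translate([447, 109, 0]) cube([475, 295, 25]);
translate([447, 109, 353]) cube([475, 295, 25]);
translate([447, 109, 706]) cube([475, 295, 25]);
translate([447, 109, 1059]) cube([475, 295, 25]);
translate([447, 109, 1412]) cube([475, 295, 25]);


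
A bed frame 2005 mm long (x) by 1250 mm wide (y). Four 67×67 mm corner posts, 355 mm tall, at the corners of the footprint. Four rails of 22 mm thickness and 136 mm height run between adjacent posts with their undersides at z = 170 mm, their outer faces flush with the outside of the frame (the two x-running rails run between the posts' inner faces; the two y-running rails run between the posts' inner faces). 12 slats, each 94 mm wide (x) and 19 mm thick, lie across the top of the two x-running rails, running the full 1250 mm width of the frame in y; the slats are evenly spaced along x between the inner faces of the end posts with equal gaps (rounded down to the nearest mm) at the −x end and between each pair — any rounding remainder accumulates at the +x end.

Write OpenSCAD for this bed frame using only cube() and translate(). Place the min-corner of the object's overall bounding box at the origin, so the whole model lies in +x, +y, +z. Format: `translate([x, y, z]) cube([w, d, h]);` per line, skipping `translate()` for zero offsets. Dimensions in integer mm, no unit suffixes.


// slat z = rail_z + rail_h = 170 + 136 = 306
// slat gap = ⌊(1871 − 12·94) / 13⌋ = 57
cube([67, 67, 355]);
translate([0, 1183, 0]) cube([67, 67, 355]);
translate([1938, 0, 0]) cube([67, 67, 355]);
translate([1938, 1183, 0]) cube([67, 67, 355]);
translate([67, 0, 170]) cube([1871, 22, 136]);
translate([67, 1228, 170]) cube([1871, 22, 136]);
translate([0, 67, 170]) cube([22, 1116, 136]);
translate([1983, 67, 170]) cube([22, 1116, 136]);
translate([124, 0, 306]) cube([94, 1250, 19]);
translate([275, 0, 306]) cube([94, 1250, 19]);
translate([426, 0, 306]) cube([94, 1250, 19]);
translate([577, 0, 306]) cube([94, 1250, 19]);
translate([728, 0, 306]) cube([94, 1250, 19]);
translate([879, 0, 306]) cube([94, 1250, 19]);
translate([1030, 0, 306]) cube([94, 1250, 19]);
translate([1181, 0, 306]) cube([94, 1250, 19]);
translate([1332, 0, 306]) cube([94, 1250, 19]);
translate([1483, 0, 306]) cube([94, 1250, 19]);
translate([1634, 0, 306]) cube([94, 1250, 19]);
translate([1785, 0, 306]) cube([94, 1250, 19]);


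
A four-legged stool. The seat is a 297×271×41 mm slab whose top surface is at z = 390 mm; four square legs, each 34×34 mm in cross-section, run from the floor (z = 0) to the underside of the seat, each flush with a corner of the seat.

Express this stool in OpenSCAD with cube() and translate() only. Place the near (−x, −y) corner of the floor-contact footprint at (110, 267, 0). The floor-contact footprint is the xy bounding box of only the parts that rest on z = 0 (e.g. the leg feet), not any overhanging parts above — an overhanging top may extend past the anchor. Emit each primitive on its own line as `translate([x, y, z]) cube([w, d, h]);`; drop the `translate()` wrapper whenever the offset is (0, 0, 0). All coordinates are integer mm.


translate([110, 267, 349]) cube([297, 271, 41]);
translate([110, 267, 0]) cube([34, 34, 349]);
translate([373, 267, 0]) cube([34, 34, 349]);
translate([110, 504, 0]) cube([34, 34, 349]);
translate([373, 504, 0]) cube([34, 34, 349]);


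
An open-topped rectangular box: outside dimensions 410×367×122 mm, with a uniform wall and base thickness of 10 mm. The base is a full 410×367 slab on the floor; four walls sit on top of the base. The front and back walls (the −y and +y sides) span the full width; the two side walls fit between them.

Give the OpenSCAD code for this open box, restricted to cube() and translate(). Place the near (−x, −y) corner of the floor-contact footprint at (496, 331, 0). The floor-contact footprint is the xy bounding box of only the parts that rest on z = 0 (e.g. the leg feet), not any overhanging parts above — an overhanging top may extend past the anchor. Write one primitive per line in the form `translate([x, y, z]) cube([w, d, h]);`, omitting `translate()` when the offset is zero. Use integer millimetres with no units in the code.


translate([496, 331, 0]) cube([410, 367, 10]);
translate([496, 331, 10]) cube([410, 10, 112]);
translate([496, 688, 10]) cube([410, 10, 112]);
translate([496, 341, 10]) cube([10, 347, 112]);
translate([896, 341, 10]) cube([10, 347, 112]);


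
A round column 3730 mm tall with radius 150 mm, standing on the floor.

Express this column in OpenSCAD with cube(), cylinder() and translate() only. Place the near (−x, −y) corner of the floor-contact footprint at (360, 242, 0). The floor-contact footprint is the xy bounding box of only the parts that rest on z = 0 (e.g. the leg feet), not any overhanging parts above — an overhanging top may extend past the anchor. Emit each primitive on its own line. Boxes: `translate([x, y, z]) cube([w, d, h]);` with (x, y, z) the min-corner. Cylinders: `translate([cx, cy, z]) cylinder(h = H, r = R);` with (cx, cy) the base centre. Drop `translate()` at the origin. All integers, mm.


translate([510, 392, 0]) cylinder(h = 3730, r = 150);


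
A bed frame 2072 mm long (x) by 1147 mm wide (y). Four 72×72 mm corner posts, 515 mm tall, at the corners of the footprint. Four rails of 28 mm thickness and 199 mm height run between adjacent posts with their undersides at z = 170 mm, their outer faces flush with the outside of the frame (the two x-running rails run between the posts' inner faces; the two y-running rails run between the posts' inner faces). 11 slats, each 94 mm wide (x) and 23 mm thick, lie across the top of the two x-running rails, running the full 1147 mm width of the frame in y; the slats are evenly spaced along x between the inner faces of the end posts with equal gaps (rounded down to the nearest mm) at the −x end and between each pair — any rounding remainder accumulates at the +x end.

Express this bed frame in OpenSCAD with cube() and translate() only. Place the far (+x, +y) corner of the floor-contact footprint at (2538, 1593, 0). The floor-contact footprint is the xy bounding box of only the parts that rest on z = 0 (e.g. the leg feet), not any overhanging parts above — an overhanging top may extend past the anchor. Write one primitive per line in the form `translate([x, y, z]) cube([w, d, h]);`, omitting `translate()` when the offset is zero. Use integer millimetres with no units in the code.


translate([466, 446, 0]) cube([72, 72, 515]);
translate([466, 1521, 0]) cube([72, 72, 515]);
translate([2466, 446, 0]) cube([72, 72, 515]);
translate([2466, 1521, 0]) cube([72, 72, 515]);
translate([538, 446, 170]) cube([1928, 28, 199]);
translate([538, 1565, 170]) cube([1928, 28, 199]);
translate([466, 518, 170]) cube([28, 1003, 199]);
translate([2510, 518, 170]) cube([28, 1003, 199]);
translate([612, 446, 369]) cube([94, 1147, 23]);
translate([780, 446, 369]) cube([94, 1147, 23]);
translate([948, 446, 369]) cube([94, 1147, 23]);
translate([1116, 446, 369]) cube([94, 1147, 23]);
translate([1284, 446, 369]) cube([94, 1147, 23]);
translate([1452, 446, 369]) cube([94, 1147, 23]);
translate([1620, 446, 369]) cube([94, 1147, 23]);
translate([1788, 446, 369]) cube([94, 1147, 23]);
translate([1956, 446, 369]) cube([94, 1147, 23]);
translate([2124, 446, 369]) cube([94, 1147, 23]);
translate([2292, 446, 369]) cube([94, 1147, 23]);


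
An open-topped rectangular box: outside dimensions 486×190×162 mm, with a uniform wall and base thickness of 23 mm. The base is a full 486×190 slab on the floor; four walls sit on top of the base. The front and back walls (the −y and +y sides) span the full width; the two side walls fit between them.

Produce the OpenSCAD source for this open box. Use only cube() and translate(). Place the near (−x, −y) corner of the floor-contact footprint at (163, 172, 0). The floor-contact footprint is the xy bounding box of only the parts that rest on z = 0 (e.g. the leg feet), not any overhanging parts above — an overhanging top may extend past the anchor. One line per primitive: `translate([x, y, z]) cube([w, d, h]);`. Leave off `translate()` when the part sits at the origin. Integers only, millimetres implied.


translate([163, 172, 0]) cube([486, 190, 23]);
translate([163, 172, 23]) cube([486, 23, 139]);
translate([163, 339, 23]) cube([486, 23, 139]);
translate([163, 195, 23]) cube([23, 144, 139]);
translate([626, 195, 23]) cube([23, 144, 139]);


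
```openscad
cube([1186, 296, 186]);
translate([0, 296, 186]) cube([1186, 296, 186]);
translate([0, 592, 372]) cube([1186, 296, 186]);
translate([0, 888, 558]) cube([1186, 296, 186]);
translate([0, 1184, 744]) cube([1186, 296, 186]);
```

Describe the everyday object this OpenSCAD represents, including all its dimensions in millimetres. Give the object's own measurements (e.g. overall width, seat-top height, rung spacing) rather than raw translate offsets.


A straight staircase of 5 solid steps. Each step is 1186 mm wide (x), 296 mm deep (y, the going) and 186 mm tall (the rise). The first step rests on the floor; each subsequent step sits one going further in +y and one rise higher in +z, directly behind and above the previous step with no overlap.


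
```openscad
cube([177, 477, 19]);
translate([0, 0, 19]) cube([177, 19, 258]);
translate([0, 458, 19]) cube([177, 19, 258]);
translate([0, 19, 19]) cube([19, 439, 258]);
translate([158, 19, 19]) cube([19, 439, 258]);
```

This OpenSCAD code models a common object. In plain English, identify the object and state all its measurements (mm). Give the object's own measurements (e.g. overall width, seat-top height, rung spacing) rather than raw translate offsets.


An open-topped rectangular box: outside dimensions 177×477×277 mm, with a uniform wall and base thickness of 19 mm. The base is a full 177×477 slab on the floor; four walls sit on top of the base. The front and back walls (the −y and +y sides) span the full width; the two side walls fit between them.


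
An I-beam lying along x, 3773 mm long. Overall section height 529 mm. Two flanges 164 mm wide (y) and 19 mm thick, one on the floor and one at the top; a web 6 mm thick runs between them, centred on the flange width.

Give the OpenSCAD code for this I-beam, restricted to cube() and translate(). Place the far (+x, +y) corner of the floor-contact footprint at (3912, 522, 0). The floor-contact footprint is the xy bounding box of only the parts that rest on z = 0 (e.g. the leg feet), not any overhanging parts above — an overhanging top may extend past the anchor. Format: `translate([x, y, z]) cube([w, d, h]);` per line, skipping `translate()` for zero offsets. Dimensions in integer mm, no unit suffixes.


translate([139, 358, 0]) cube([3773, 164, 19]);
translate([139, 437, 19]) cube([3773, 6, 491]);
translate([139, 358, 510]) cube([3773, 164, 19]);


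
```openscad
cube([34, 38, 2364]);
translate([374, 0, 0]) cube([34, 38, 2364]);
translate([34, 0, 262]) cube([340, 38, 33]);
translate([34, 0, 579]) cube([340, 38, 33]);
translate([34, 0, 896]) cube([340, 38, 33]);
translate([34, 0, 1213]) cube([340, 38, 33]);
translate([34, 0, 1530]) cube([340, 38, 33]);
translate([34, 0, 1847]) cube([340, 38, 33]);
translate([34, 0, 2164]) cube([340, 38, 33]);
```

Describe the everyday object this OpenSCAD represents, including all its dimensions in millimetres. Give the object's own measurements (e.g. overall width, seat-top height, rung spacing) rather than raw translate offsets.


A straight ladder. Two 34×38 mm vertical rails, 2364 mm tall, stand 408 mm apart (outside-to-outside) with their front faces coplanar on the −y side. 7 rungs, each 38 mm deep and 33 mm tall, span between the inner faces of the rails, front faces flush with the rails. The lowest rung's underside is at z = 262 mm and rungs are spaced 317 mm apart (underside to underside).
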